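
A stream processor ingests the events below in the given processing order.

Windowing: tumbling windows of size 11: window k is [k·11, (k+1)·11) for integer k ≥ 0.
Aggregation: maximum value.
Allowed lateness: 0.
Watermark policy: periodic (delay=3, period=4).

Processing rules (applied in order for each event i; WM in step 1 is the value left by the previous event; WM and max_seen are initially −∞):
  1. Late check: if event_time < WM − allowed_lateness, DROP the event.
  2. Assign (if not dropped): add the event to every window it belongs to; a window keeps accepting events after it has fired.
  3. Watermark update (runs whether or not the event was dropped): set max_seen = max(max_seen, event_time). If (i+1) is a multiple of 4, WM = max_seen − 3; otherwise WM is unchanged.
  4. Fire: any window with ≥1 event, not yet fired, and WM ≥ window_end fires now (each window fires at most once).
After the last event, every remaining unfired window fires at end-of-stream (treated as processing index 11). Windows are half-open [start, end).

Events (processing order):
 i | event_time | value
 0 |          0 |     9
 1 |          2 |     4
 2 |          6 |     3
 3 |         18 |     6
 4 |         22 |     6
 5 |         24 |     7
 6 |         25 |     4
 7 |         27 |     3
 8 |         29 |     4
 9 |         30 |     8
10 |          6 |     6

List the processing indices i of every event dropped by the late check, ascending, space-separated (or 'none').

10

i=0 t=0 v=9: → [0,11); WM=−∞
i=1 t=2 v=4: → [0,11); WM=−∞
i=2 t=6 v=3: → [0,11); WM=−∞
i=3 t=18 v=6: → [11,22); WM=15; [0,11) fires=9
i=4 t=22 v=6: → [22,33); WM=15
i=5 t=24 v=7: → [22,33); WM=15
i=6 t=25 v=4: → [22,33); WM=15
i=7 t=27 v=3: → [22,33); WM=24; [11,22) fires=6
i=8 t=29 v=4: → [22,33); WM=24
i=9 t=30 v=8: → [22,33); WM=24
i=10 t=6 v=6: DROP (t<24-0); WM=24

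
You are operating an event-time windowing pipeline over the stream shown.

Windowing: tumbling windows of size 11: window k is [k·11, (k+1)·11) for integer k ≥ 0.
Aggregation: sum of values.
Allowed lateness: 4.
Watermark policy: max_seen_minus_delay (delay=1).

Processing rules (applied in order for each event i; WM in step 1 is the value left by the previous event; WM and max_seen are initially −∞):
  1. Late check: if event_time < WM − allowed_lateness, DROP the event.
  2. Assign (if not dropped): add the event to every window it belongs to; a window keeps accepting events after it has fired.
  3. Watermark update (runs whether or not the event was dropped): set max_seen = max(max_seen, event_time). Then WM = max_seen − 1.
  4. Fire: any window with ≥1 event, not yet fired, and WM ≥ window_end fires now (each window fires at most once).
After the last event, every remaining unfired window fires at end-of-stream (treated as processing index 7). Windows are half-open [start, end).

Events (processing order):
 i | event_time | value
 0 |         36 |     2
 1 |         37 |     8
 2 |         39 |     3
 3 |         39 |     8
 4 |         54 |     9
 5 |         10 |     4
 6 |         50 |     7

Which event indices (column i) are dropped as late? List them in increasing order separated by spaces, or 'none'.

5

i=0 t=36 v=2: → [33,44); WM=35
i=1 t=37 v=8: → [33,44); WM=36
i=2 t=39 v=3: → [33,44); WM=38
i=3 t=39 v=8: → [33,44); WM=38
i=4 t=54 v=9: → [44,55); WM=53; [33,44) fires=21
i=5 t=10 v=4: DROP (t<53-4); WM=53
i=6 t=50 v=7: → [44,55); WM=53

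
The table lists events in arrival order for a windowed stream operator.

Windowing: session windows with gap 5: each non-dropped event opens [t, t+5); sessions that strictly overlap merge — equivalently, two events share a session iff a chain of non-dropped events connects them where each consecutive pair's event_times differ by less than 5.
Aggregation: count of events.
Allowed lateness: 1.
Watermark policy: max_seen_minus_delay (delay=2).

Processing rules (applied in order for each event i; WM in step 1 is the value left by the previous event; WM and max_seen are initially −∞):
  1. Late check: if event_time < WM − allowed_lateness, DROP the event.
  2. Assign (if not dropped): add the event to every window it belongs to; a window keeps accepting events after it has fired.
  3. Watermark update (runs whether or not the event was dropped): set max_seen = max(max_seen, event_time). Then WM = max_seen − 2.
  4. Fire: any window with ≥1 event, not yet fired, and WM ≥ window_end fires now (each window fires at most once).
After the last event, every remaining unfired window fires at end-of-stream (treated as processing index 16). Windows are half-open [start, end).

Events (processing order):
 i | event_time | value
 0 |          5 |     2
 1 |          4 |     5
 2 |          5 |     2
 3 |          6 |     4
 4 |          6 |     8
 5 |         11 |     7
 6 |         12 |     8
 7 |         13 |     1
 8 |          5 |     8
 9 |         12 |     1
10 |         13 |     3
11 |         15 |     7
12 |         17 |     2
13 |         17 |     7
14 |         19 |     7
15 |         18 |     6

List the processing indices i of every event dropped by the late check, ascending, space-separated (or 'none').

i=0 t=5 v=2: → [5,10); WM=3
i=1 t=4 v=5: → [4,10); WM=3
i=2 t=5 v=2: → [4,10); WM=3
i=3 t=6 v=4: → [4,11); WM=4
i=4 t=6 v=8: → [4,11); WM=4
i=5 t=11 v=7: → [11,16); WM=9
i=6 t=12 v=8: → [11,17); WM=10
i=7 t=13 v=1: → [11,18); WM=11
i=8 t=5 v=8: DROP (t<11-1); WM=11
i=9 t=12 v=1: → [11,18); WM=11
i=10 t=13 v=3: → [11,18); WM=11
i=11 t=15 v=7: → [11,20); WM=13
i=12 t=17 v=2: → [11,22); WM=15
i=13 t=17 v=7: → [11,22); WM=15
i=14 t=19 v=7: → [11,24); WM=17
i=15 t=18 v=6: → [11,24); WM=17

8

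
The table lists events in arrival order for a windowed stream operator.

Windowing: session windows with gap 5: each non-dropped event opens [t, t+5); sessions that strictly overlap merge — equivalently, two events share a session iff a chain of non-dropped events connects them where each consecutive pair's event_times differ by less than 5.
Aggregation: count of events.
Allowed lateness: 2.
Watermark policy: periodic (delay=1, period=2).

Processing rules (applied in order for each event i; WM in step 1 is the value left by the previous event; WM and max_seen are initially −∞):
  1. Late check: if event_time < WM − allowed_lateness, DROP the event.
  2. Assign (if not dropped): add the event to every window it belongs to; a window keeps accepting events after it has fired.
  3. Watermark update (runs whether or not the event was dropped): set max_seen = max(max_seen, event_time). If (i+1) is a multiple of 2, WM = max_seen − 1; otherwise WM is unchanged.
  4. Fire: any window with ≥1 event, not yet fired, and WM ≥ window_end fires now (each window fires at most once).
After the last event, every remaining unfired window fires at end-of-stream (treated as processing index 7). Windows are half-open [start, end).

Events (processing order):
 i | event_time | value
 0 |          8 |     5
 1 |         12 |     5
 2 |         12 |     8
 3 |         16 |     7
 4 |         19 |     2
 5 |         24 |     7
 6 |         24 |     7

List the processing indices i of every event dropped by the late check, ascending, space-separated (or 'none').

none

i=0 t=8 v=5: → [8,13); WM=−∞
i=1 t=12 v=5: → [8,17); WM=11
i=2 t=12 v=8: → [8,17); WM=11
i=3 t=16 v=7: → [8,21); WM=15
i=4 t=19 v=2: → [8,24); WM=15
i=5 t=24 v=7: → [24,29); WM=23
i=6 t=24 v=7: → [24,29); WM=23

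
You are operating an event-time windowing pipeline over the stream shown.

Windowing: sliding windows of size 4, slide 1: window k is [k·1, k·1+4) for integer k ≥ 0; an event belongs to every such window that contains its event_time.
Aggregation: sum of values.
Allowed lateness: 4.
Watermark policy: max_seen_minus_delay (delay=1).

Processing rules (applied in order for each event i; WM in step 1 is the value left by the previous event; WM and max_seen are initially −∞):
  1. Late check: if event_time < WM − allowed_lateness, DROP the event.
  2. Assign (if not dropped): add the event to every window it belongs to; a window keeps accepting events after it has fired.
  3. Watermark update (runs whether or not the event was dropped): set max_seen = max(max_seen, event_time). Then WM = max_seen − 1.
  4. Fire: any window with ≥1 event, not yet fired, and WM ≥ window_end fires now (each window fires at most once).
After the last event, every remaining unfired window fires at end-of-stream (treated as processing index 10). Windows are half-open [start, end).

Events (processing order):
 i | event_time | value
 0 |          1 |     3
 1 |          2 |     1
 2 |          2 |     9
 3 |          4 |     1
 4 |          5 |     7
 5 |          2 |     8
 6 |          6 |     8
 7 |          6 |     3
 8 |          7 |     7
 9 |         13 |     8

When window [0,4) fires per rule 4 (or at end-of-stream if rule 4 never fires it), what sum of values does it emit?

i=0 t=1 v=3: → [1,5),[0,4); WM=0
i=1 t=2 v=1: → [2,6),[1,5),[0,4); WM=1
i=2 t=2 v=9: → [2,6),[1,5),[0,4); WM=1
i=3 t=4 v=1: → [4,8),[3,7),[2,6),[1,5); WM=3
i=4 t=5 v=7: → [5,9),[4,8),[3,7),[2,6); WM=4; [0,4) fires=13
i=5 t=2 v=8: → [2,6),[1,5),[0,4); WM=4
i=6 t=6 v=8: → [6,10),[5,9),[4,8),[3,7); WM=5; [1,5) fires=22
i=7 t=6 v=3: → [6,10),[5,9),[4,8),[3,7); WM=5
i=8 t=7 v=7: → [7,11),[6,10),[5,9),[4,8); WM=6; [2,6) fires=26
i=9 t=13 v=8: → [13,17),[12,16),[11,15),[10,14); WM=12; [3,7) fires=19 [4,8) fires=26 [5,9) fires=25 [6,10) fires=18 [7,11) fires=7

13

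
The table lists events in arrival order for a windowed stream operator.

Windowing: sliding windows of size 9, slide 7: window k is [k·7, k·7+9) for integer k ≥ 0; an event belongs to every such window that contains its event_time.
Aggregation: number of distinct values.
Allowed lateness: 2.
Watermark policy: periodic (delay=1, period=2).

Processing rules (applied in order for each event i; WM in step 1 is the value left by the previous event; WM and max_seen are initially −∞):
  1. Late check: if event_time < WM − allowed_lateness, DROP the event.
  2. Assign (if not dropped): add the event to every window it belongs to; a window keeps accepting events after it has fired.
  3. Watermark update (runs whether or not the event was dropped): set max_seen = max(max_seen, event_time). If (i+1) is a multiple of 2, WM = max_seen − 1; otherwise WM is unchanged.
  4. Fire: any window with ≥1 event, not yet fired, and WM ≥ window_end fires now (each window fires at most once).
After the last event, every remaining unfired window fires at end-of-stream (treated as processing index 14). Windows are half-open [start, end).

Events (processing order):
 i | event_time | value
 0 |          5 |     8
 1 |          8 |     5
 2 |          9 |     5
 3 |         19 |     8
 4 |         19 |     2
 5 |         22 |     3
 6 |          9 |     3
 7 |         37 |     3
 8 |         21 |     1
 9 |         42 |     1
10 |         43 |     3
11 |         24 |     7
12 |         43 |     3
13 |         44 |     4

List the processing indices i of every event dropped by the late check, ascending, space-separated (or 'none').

6 8 11

i=0 t=5 v=8: → [0,9); WM=−∞
i=1 t=8 v=5: → [7,16),[0,9); WM=7
i=2 t=9 v=5: → [7,16); WM=7
i=3 t=19 v=8: → [14,23); WM=18; [0,9) fires=2 [7,16) fires=1
i=4 t=19 v=2: → [14,23); WM=18
i=5 t=22 v=3: → [21,30),[14,23); WM=21
i=6 t=9 v=3: DROP (t<21-2); WM=21
i=7 t=37 v=3: → [35,44); WM=36; [14,23) fires=3 [21,30) fires=1
i=8 t=21 v=1: DROP (t<36-2); WM=36
i=9 t=42 v=1: → [42,51),[35,44); WM=41
i=10 t=43 v=3: → [42,51),[35,44); WM=41
i=11 t=24 v=7: DROP (t<41-2); WM=42
i=12 t=43 v=3: → [42,51),[35,44); WM=42
i=13 t=44 v=4: → [42,51); WM=43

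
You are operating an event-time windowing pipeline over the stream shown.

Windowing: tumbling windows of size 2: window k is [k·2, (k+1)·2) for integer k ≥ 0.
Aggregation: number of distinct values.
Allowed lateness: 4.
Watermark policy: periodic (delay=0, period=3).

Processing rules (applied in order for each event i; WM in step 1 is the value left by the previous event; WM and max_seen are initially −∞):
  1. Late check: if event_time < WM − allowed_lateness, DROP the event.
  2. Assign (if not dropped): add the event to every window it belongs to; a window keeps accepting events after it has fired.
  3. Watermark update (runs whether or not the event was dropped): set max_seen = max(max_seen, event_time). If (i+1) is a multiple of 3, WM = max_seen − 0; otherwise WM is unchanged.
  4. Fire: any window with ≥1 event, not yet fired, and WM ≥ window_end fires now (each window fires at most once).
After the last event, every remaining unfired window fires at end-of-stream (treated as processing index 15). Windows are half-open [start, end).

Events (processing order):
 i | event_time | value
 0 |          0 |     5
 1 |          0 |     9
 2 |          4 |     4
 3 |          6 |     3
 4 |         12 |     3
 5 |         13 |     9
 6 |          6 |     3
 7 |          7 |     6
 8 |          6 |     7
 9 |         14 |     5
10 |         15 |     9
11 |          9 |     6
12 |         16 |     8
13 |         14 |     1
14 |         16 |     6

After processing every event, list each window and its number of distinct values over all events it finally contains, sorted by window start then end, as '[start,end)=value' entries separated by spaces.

i=0 t=0 v=5: → [0,2); WM=−∞
i=1 t=0 v=9: → [0,2); WM=−∞
i=2 t=4 v=4: → [4,6); WM=4; [0,2) fires=2
i=3 t=6 v=3: → [6,8); WM=4
i=4 t=12 v=3: → [12,14); WM=4
i=5 t=13 v=9: → [12,14); WM=13; [4,6) fires=1 [6,8) fires=1
i=6 t=6 v=3: DROP (t<13-4); WM=13
i=7 t=7 v=6: DROP (t<13-4); WM=13
i=8 t=6 v=7: DROP (t<13-4); WM=13
i=9 t=14 v=5: → [14,16); WM=13
i=10 t=15 v=9: → [14,16); WM=13
i=11 t=9 v=6: → [8,10); WM=15; [8,10) fires=1 [12,14) fires=2
i=12 t=16 v=8: → [16,18); WM=15
i=13 t=14 v=1: → [14,16); WM=15
i=14 t=16 v=6: → [16,18); WM=16; [14,16) fires=3

[0,2)=2 [4,6)=1 [6,8)=1 [8,10)=1 [12,14)=2 [14,16)=3 [16,18)=2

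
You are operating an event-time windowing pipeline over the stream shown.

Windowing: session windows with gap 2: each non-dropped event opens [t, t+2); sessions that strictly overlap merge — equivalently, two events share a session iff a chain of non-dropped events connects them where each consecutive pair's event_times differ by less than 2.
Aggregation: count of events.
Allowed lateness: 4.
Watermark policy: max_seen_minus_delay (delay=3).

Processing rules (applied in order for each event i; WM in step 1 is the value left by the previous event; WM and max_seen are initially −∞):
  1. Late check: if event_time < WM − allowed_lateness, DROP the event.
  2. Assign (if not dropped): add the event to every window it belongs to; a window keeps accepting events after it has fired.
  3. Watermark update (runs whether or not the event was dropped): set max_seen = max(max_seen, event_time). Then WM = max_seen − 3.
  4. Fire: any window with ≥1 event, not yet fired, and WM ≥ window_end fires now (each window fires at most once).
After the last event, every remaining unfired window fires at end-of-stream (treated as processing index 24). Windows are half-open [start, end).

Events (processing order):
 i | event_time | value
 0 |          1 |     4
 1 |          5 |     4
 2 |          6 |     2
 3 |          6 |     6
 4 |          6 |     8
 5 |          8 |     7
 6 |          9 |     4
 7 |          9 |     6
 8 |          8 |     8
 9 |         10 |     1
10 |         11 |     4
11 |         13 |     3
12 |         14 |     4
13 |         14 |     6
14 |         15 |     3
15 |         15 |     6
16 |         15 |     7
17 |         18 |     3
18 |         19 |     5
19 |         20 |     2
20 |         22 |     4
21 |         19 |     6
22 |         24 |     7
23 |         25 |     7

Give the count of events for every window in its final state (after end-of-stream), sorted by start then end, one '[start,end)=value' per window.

[1,3)=1 [5,8)=4 [8,13)=6 [13,17)=6 [18,22)=4 [22,24)=1 [24,27)=2

i=0 t=1 v=4: → [1,3); WM=-2
i=1 t=5 v=4: → [5,7); WM=2
i=2 t=6 v=2: → [5,8); WM=3
i=3 t=6 v=6: → [5,8); WM=3
i=4 t=6 v=8: → [5,8); WM=3
i=5 t=8 v=7: → [8,10); WM=5
i=6 t=9 v=4: → [8,11); WM=6
i=7 t=9 v=6: → [8,11); WM=6
i=8 t=8 v=8: → [8,11); WM=6
i=9 t=10 v=1: → [8,12); WM=7
i=10 t=11 v=4: → [8,13); WM=8
i=11 t=13 v=3: → [13,15); WM=10
i=12 t=14 v=4: → [13,16); WM=11
i=13 t=14 v=6: → [13,16); WM=11
i=14 t=15 v=3: → [13,17); WM=12
i=15 t=15 v=6: → [13,17); WM=12
i=16 t=15 v=7: → [13,17); WM=12
i=17 t=18 v=3: → [18,20); WM=15
i=18 t=19 v=5: → [18,21); WM=16
i=19 t=20 v=2: → [18,22); WM=17
i=20 t=22 v=4: → [22,24); WM=19
i=21 t=19 v=6: → [18,22); WM=19
i=22 t=24 v=7: → [24,26); WM=21
i=23 t=25 v=7: → [24,27); WM=22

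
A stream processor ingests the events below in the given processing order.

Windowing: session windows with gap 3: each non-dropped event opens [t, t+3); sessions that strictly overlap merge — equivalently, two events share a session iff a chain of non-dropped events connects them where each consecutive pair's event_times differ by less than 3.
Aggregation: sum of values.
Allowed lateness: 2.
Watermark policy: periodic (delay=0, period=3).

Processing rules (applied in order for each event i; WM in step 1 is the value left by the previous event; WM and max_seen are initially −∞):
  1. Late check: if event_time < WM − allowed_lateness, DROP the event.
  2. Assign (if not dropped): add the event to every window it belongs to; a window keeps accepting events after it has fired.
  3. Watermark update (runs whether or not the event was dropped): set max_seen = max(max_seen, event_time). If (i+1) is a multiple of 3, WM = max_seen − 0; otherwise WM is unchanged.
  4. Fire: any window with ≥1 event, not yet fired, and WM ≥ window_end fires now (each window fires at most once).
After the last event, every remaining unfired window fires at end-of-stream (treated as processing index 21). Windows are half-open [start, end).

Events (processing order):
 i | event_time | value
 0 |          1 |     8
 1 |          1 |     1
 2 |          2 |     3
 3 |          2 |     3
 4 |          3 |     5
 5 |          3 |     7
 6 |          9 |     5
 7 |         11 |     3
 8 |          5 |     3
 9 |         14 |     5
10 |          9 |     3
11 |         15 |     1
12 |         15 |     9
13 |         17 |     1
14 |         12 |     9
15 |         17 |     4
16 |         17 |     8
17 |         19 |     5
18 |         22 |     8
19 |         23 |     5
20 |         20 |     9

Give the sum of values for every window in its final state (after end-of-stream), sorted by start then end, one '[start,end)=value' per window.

i=0 t=1 v=8: → [1,4); WM=−∞
i=1 t=1 v=1: → [1,4); WM=−∞
i=2 t=2 v=3: → [1,5); WM=2
i=3 t=2 v=3: → [1,5); WM=2
i=4 t=3 v=5: → [1,6); WM=2
i=5 t=3 v=7: → [1,6); WM=3
i=6 t=9 v=5: → [9,12); WM=3
i=7 t=11 v=3: → [9,14); WM=3
i=8 t=5 v=3: → [1,8); WM=11
i=9 t=14 v=5: → [14,17); WM=11
i=10 t=9 v=3: → [9,14); WM=11
i=11 t=15 v=1: → [14,18); WM=15
i=12 t=15 v=9: → [14,18); WM=15
i=13 t=17 v=1: → [14,20); WM=15
i=14 t=12 v=9: DROP (t<15-2); WM=17
i=15 t=17 v=4: → [14,20); WM=17
i=16 t=17 v=8: → [14,20); WM=17
i=17 t=19 v=5: → [14,22); WM=19
i=18 t=22 v=8: → [22,25); WM=19
i=19 t=23 v=5: → [22,26); WM=19
i=20 t=20 v=9: → [14,26); WM=23

[1,8)=30 [9,14)=11 [14,26)=55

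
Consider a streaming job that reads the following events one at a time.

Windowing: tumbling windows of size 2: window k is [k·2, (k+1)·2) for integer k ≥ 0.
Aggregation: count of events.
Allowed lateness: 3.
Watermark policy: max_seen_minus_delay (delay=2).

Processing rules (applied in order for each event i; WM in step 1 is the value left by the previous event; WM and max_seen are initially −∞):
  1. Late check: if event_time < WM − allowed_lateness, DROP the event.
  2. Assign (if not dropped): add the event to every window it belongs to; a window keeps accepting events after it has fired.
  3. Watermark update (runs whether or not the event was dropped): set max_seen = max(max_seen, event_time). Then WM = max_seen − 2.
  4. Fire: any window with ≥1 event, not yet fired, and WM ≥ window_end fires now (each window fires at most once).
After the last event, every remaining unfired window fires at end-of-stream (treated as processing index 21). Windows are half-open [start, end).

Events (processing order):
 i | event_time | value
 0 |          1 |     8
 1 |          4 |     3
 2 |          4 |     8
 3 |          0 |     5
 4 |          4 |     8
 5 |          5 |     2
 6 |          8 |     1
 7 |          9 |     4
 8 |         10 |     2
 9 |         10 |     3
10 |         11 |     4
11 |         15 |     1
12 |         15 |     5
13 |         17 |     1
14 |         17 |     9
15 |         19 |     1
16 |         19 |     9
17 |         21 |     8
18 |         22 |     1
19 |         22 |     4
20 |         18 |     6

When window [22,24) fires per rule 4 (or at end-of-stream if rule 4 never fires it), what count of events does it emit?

2

i=0 t=1 v=8: → [0,2); WM=-1
i=1 t=4 v=3: → [4,6); WM=2; [0,2) fires=1
i=2 t=4 v=8: → [4,6); WM=2
i=3 t=0 v=5: → [0,2); WM=2
i=4 t=4 v=8: → [4,6); WM=2
i=5 t=5 v=2: → [4,6); WM=3
i=6 t=8 v=1: → [8,10); WM=6; [4,6) fires=4
i=7 t=9 v=4: → [8,10); WM=7
i=8 t=10 v=2: → [10,12); WM=8
i=9 t=10 v=3: → [10,12); WM=8
i=10 t=11 v=4: → [10,12); WM=9
i=11 t=15 v=1: → [14,16); WM=13; [8,10) fires=2 [10,12) fires=3
i=12 t=15 v=5: → [14,16); WM=13
i=13 t=17 v=1: → [16,18); WM=15
i=14 t=17 v=9: → [16,18); WM=15
i=15 t=19 v=1: → [18,20); WM=17; [14,16) fires=2
i=16 t=19 v=9: → [18,20); WM=17
i=17 t=21 v=8: → [20,22); WM=19; [16,18) fires=2
i=18 t=22 v=1: → [22,24); WM=20; [18,20) fires=2
i=19 t=22 v=4: → [22,24); WM=20
i=20 t=18 v=6: → [18,20); WM=20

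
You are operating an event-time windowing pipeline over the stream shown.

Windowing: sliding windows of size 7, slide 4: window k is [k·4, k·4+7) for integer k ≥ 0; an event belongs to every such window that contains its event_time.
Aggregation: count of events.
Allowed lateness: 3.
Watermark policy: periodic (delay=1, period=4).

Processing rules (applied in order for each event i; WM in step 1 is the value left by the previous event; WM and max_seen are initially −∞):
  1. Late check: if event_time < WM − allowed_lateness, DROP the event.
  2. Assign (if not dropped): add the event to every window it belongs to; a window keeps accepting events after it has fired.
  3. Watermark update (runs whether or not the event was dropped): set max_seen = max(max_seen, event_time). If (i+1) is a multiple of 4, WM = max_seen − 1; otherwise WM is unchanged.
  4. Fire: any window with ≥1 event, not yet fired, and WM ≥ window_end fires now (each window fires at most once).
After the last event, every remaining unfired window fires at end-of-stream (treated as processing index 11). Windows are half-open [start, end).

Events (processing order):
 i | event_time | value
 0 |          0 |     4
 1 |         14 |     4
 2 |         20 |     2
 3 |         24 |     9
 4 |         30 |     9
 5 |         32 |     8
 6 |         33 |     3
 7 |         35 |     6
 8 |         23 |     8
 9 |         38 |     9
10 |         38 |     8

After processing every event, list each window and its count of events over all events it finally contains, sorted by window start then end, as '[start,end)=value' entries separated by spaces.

[0,7)=1 [8,15)=1 [12,19)=1 [16,23)=1 [20,27)=2 [24,31)=2 [28,35)=3 [32,39)=5 [36,43)=2

i=0 t=0 v=4: → [0,7); WM=−∞
i=1 t=14 v=4: → [12,19),[8,15); WM=−∞
i=2 t=20 v=2: → [20,27),[16,23); WM=−∞
i=3 t=24 v=9: → [24,31),[20,27); WM=23; [0,7) fires=1 [8,15) fires=1 [12,19) fires=1 [16,23) fires=1
i=4 t=30 v=9: → [28,35),[24,31); WM=23
i=5 t=32 v=8: → [32,39),[28,35); WM=23
i=6 t=33 v=3: → [32,39),[28,35); WM=23
i=7 t=35 v=6: → [32,39); WM=34; [20,27) fires=2 [24,31) fires=2
i=8 t=23 v=8: DROP (t<34-3); WM=34
i=9 t=38 v=9: → [36,43),[32,39); WM=34
i=10 t=38 v=8: → [36,43),[32,39); WM=34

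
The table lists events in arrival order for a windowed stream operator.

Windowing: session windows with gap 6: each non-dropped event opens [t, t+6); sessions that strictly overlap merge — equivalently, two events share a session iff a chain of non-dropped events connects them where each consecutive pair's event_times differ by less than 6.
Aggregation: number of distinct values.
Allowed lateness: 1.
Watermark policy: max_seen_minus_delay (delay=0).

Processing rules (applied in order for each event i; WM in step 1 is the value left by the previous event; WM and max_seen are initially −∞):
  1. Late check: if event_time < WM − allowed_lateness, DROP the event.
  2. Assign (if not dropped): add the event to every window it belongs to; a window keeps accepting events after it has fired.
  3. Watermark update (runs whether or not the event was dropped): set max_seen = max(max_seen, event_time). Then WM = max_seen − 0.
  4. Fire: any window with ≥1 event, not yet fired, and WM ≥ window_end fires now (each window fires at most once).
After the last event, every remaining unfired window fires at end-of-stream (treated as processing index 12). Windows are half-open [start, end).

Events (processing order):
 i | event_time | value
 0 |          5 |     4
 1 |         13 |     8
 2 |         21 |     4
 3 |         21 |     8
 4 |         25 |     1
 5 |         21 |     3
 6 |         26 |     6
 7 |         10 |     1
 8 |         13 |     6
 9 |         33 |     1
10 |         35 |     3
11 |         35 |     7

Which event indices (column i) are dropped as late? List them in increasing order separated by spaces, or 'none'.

5 7 8

i=0 t=5 v=4: → [5,11); WM=5
i=1 t=13 v=8: → [13,19); WM=13
i=2 t=21 v=4: → [21,27); WM=21
i=3 t=21 v=8: → [21,27); WM=21
i=4 t=25 v=1: → [21,31); WM=25
i=5 t=21 v=3: DROP (t<25-1); WM=25
i=6 t=26 v=6: → [21,32); WM=26
i=7 t=10 v=1: DROP (t<26-1); WM=26
i=8 t=13 v=6: DROP (t<26-1); WM=26
i=9 t=33 v=1: → [33,39); WM=33
i=10 t=35 v=3: → [33,41); WM=35
i=11 t=35 v=7: → [33,41); WM=35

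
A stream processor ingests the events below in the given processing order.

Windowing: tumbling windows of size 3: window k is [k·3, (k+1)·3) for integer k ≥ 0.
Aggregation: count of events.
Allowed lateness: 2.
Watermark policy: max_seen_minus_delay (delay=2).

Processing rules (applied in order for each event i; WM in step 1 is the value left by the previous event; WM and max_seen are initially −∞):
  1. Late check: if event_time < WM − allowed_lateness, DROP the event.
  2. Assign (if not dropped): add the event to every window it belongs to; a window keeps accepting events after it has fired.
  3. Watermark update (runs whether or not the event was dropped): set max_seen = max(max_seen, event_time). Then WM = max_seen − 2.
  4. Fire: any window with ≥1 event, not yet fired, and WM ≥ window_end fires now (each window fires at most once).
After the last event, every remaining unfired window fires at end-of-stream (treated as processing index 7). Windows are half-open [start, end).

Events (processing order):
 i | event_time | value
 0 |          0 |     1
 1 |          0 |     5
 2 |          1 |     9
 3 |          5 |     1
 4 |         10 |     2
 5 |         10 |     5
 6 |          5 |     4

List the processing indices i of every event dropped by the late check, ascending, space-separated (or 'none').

i=0 t=0 v=1: → [0,3); WM=-2
i=1 t=0 v=5: → [0,3); WM=-2
i=2 t=1 v=9: → [0,3); WM=-1
i=3 t=5 v=1: → [3,6); WM=3; [0,3) fires=3
i=4 t=10 v=2: → [9,12); WM=8; [3,6) fires=1
i=5 t=10 v=5: → [9,12); WM=8
i=6 t=5 v=4: DROP (t<8-2); WM=8

6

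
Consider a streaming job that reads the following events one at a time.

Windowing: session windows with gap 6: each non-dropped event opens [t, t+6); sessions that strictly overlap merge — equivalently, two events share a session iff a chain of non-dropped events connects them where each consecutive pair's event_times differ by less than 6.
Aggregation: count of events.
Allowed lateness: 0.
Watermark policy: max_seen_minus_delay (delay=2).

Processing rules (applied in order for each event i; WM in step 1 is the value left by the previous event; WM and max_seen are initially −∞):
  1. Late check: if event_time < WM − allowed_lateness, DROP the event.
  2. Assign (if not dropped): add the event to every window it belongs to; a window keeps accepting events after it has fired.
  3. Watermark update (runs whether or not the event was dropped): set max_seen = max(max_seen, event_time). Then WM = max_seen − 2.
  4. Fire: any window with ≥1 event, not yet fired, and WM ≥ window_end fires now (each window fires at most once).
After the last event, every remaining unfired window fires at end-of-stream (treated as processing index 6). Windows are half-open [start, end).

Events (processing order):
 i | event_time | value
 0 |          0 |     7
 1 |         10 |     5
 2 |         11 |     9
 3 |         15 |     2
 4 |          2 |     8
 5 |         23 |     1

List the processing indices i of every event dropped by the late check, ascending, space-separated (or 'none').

4

i=0 t=0 v=7: → [0,6); WM=-2
i=1 t=10 v=5: → [10,16); WM=8
i=2 t=11 v=9: → [10,17); WM=9
i=3 t=15 v=2: → [10,21); WM=13
i=4 t=2 v=8: DROP (t<13-0); WM=13
i=5 t=23 v=1: → [23,29); WM=21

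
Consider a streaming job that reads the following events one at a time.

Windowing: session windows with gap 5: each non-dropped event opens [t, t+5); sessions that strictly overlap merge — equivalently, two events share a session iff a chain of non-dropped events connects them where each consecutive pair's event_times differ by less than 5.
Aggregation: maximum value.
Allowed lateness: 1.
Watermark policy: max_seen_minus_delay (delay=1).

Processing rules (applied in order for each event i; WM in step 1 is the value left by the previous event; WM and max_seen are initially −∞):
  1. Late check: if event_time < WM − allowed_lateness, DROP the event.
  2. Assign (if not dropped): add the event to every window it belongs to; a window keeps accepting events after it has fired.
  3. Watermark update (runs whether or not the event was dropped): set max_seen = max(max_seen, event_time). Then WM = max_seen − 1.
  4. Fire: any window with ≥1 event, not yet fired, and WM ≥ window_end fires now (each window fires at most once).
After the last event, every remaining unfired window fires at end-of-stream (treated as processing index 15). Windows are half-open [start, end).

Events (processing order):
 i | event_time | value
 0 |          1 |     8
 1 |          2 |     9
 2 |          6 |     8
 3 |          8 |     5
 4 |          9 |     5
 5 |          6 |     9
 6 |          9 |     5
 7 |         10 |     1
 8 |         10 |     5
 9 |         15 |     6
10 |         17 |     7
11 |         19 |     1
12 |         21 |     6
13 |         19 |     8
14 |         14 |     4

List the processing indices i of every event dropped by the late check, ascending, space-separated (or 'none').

i=0 t=1 v=8: → [1,6); WM=0
i=1 t=2 v=9: → [1,7); WM=1
i=2 t=6 v=8: → [1,11); WM=5
i=3 t=8 v=5: → [1,13); WM=7
i=4 t=9 v=5: → [1,14); WM=8
i=5 t=6 v=9: DROP (t<8-1); WM=8
i=6 t=9 v=5: → [1,14); WM=8
i=7 t=10 v=1: → [1,15); WM=9
i=8 t=10 v=5: → [1,15); WM=9
i=9 t=15 v=6: → [15,20); WM=14
i=10 t=17 v=7: → [15,22); WM=16
i=11 t=19 v=1: → [15,24); WM=18
i=12 t=21 v=6: → [15,26); WM=20
i=13 t=19 v=8: → [15,26); WM=20
i=14 t=14 v=4: DROP (t<20-1); WM=20

5 14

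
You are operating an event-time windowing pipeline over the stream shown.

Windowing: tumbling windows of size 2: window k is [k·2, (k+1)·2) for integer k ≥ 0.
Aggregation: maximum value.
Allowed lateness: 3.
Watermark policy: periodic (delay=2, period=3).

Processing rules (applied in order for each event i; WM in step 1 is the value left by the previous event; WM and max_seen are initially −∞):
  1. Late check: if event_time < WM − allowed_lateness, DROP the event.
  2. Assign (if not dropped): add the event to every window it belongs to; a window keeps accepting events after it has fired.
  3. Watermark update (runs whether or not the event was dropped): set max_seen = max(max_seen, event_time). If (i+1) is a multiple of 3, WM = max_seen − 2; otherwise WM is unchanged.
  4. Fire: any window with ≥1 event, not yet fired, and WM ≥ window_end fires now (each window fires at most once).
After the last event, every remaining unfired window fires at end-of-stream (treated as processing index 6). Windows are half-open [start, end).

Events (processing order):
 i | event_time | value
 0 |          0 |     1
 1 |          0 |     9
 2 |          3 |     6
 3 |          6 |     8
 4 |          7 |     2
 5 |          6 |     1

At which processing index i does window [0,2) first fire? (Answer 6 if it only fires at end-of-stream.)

5

i=0 t=0 v=1: → [0,2); WM=−∞
i=1 t=0 v=9: → [0,2); WM=−∞
i=2 t=3 v=6: → [2,4); WM=1
i=3 t=6 v=8: → [6,8); WM=1
i=4 t=7 v=2: → [6,8); WM=1
i=5 t=6 v=1: → [6,8); WM=5; [0,2) fires=9 [2,4) fires=6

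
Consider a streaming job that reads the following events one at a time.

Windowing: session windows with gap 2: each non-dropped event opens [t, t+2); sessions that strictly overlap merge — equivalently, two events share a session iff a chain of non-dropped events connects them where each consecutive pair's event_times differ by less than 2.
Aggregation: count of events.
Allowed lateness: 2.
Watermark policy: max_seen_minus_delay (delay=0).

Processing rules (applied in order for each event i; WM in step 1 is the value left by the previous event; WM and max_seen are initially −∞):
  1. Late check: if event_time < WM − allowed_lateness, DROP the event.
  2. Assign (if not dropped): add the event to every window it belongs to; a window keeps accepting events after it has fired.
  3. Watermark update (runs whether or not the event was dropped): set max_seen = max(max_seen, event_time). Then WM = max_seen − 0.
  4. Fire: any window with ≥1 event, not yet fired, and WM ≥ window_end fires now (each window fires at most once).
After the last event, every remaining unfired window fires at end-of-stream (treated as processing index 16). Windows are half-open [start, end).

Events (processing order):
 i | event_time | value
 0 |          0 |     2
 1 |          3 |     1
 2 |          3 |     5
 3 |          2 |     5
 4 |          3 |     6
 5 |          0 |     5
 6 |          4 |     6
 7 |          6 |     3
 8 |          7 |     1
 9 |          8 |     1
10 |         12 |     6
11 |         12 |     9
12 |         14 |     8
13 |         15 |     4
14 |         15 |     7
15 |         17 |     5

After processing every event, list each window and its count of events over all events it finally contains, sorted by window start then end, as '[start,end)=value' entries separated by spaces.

[0,2)=1 [2,6)=5 [6,10)=3 [12,14)=2 [14,17)=3 [17,19)=1

i=0 t=0 v=2: → [0,2); WM=0
i=1 t=3 v=1: → [3,5); WM=3
i=2 t=3 v=5: → [3,5); WM=3
i=3 t=2 v=5: → [2,5); WM=3
i=4 t=3 v=6: → [2,5); WM=3
i=5 t=0 v=5: DROP (t<3-2); WM=3
i=6 t=4 v=6: → [2,6); WM=4
i=7 t=6 v=3: → [6,8); WM=6
i=8 t=7 v=1: → [6,9); WM=7
i=9 t=8 v=1: → [6,10); WM=8
i=10 t=12 v=6: → [12,14); WM=12
i=11 t=12 v=9: → [12,14); WM=12
i=12 t=14 v=8: → [14,16); WM=14
i=13 t=15 v=4: → [14,17); WM=15
i=14 t=15 v=7: → [14,17); WM=15
i=15 t=17 v=5: → [17,19); WM=17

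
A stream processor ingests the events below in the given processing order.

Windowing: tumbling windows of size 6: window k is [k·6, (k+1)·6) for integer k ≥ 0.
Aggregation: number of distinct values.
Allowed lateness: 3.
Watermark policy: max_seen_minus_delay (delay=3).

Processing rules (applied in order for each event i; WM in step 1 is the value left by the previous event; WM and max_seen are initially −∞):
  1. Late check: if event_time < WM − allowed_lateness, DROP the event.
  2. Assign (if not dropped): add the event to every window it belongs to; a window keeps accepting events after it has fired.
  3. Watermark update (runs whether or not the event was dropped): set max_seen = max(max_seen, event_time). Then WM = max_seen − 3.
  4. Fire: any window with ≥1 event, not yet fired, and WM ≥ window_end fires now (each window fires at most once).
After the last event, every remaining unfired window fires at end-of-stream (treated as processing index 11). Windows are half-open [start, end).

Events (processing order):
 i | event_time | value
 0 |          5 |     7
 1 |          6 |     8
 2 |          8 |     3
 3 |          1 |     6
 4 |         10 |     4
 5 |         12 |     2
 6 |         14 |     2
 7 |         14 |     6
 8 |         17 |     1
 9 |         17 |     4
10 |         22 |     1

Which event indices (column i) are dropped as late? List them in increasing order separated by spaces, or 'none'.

3

i=0 t=5 v=7: → [0,6); WM=2
i=1 t=6 v=8: → [6,12); WM=3
i=2 t=8 v=3: → [6,12); WM=5
i=3 t=1 v=6: DROP (t<5-3); WM=5
i=4 t=10 v=4: → [6,12); WM=7; [0,6) fires=1
i=5 t=12 v=2: → [12,18); WM=9
i=6 t=14 v=2: → [12,18); WM=11
i=7 t=14 v=6: → [12,18); WM=11
i=8 t=17 v=1: → [12,18); WM=14; [6,12) fires=3
i=9 t=17 v=4: → [12,18); WM=14
i=10 t=22 v=1: → [18,24); WM=19; [12,18) fires=4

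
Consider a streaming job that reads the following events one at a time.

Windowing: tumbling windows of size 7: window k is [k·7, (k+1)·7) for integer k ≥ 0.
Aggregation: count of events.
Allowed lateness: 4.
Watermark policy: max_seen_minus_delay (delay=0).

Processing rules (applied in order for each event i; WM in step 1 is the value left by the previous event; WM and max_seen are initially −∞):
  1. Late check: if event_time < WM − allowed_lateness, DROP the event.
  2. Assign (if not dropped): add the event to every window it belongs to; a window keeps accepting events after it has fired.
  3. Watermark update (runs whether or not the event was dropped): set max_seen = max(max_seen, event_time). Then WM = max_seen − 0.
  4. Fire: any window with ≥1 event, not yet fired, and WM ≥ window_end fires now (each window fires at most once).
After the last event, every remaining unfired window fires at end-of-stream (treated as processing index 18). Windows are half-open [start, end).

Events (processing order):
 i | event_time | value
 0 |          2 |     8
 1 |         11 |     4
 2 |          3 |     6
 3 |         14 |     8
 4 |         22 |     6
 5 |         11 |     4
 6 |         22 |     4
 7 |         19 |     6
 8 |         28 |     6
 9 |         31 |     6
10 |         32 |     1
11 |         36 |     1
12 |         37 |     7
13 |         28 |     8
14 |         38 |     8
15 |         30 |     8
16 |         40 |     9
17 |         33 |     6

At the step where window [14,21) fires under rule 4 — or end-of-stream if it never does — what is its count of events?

i=0 t=2 v=8: → [0,7); WM=2
i=1 t=11 v=4: → [7,14); WM=11; [0,7) fires=1
i=2 t=3 v=6: DROP (t<11-4); WM=11
i=3 t=14 v=8: → [14,21); WM=14; [7,14) fires=1
i=4 t=22 v=6: → [21,28); WM=22; [14,21) fires=1
i=5 t=11 v=4: DROP (t<22-4); WM=22
i=6 t=22 v=4: → [21,28); WM=22
i=7 t=19 v=6: → [14,21); WM=22
i=8 t=28 v=6: → [28,35); WM=28; [21,28) fires=2
i=9 t=31 v=6: → [28,35); WM=31
i=10 t=32 v=1: → [28,35); WM=32
i=11 t=36 v=1: → [35,42); WM=36; [28,35) fires=3
i=12 t=37 v=7: → [35,42); WM=37
i=13 t=28 v=8: DROP (t<37-4); WM=37
i=14 t=38 v=8: → [35,42); WM=38
i=15 t=30 v=8: DROP (t<38-4); WM=38
i=16 t=40 v=9: → [35,42); WM=40
i=17 t=33 v=6: DROP (t<40-4); WM=40

1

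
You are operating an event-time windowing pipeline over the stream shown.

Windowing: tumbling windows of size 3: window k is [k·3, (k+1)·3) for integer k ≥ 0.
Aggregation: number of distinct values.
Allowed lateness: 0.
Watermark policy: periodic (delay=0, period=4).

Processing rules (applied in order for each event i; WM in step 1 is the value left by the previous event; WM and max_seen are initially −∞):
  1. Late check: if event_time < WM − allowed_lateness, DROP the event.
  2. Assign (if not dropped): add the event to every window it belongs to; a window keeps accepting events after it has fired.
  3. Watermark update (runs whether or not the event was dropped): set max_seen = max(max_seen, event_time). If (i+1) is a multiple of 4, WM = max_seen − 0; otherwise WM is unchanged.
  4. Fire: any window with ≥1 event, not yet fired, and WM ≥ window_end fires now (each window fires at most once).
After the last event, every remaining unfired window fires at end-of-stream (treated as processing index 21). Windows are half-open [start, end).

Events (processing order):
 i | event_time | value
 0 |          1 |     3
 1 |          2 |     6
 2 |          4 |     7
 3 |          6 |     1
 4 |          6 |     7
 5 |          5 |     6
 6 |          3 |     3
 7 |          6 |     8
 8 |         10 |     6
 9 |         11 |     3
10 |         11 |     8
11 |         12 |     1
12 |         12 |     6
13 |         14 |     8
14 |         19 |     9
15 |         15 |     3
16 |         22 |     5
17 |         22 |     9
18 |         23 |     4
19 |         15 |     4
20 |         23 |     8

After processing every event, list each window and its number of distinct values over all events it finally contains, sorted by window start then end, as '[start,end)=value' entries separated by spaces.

i=0 t=1 v=3: → [0,3); WM=−∞
i=1 t=2 v=6: → [0,3); WM=−∞
i=2 t=4 v=7: → [3,6); WM=−∞
i=3 t=6 v=1: → [6,9); WM=6; [0,3) fires=2 [3,6) fires=1
i=4 t=6 v=7: → [6,9); WM=6
i=5 t=5 v=6: DROP (t<6-0); WM=6
i=6 t=3 v=3: DROP (t<6-0); WM=6
i=7 t=6 v=8: → [6,9); WM=6
i=8 t=10 v=6: → [9,12); WM=6
i=9 t=11 v=3: → [9,12); WM=6
i=10 t=11 v=8: → [9,12); WM=6
i=11 t=12 v=1: → [12,15); WM=12; [6,9) fires=3 [9,12) fires=3
i=12 t=12 v=6: → [12,15); WM=12
i=13 t=14 v=8: → [12,15); WM=12
i=14 t=19 v=9: → [18,21); WM=12
i=15 t=15 v=3: → [15,18); WM=19; [12,15) fires=3 [15,18) fires=1
i=16 t=22 v=5: → [21,24); WM=19
i=17 t=22 v=9: → [21,24); WM=19
i=18 t=23 v=4: → [21,24); WM=19
i=19 t=15 v=4: DROP (t<19-0); WM=23; [18,21) fires=1
i=20 t=23 v=8: → [21,24); WM=23

[0,3)=2 [3,6)=1 [6,9)=3 [9,12)=3 [12,15)=3 [15,18)=1 [18,21)=1 [21,24)=4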